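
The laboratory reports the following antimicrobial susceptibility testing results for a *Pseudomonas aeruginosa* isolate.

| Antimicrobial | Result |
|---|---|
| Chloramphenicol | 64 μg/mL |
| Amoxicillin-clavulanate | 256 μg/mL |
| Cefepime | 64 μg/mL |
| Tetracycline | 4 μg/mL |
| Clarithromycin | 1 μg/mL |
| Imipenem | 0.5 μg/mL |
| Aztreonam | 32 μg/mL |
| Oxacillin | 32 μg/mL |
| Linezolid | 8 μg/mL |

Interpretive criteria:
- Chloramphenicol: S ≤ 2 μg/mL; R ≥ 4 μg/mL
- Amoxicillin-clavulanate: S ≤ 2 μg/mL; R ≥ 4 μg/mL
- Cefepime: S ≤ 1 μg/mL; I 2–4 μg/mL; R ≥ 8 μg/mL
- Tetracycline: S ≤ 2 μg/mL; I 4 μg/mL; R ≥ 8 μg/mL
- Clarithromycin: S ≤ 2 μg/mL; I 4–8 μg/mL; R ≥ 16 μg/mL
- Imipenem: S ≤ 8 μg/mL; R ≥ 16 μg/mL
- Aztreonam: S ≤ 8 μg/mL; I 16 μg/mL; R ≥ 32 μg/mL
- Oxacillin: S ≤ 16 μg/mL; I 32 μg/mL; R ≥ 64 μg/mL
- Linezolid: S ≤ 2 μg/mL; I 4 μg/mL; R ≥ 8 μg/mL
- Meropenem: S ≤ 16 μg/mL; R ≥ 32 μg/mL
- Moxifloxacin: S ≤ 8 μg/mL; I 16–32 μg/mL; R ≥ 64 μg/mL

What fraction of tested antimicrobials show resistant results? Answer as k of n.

Chloramphenicol: 64 μg/mL is ≥ 4 μg/mL ⇒ R
Amoxicillin-clavulanate 256 μg/mL: ≥ 4 μg/mL → Resistant
Cefepime (64 μg/mL) ≥ 8 μg/mL ⇒ Resistant
Tetracycline 4 μg/mL: = 4 μg/mL — Intermediate
Clarithromycin 1 μg/mL: ≤ 2 μg/mL → S
Imipenem: 0.5 μg/mL is ≤ 8 μg/mL — Susceptible
Aztreonam (32 μg/mL) ≥ 32 μg/mL — R
Oxacillin (32 μg/mL) = 32 μg/mL → Intermediate
Linezolid (8 μg/mL) ≥ 8 μg/mL → Resistant
Resistant: 5/9

5 of 9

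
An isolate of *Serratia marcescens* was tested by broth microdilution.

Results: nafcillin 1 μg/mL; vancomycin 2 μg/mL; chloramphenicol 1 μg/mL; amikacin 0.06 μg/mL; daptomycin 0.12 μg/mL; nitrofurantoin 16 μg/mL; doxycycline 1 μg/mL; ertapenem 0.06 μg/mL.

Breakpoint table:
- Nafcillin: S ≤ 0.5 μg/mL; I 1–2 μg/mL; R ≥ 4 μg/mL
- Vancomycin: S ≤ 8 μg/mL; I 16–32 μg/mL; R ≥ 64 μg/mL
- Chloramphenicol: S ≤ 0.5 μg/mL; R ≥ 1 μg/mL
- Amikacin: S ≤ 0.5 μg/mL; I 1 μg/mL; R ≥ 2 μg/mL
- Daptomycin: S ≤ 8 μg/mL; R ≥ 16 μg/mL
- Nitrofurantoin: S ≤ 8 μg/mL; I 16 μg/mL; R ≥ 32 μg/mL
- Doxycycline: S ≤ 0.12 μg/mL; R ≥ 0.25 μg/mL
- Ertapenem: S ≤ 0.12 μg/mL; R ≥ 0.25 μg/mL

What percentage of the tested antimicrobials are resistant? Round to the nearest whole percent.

Nafcillin: 1 μg/mL is in 1–2 μg/mL ⇒ intermediate
Vancomycin: 2 μg/mL is ≤ 8 μg/mL ⇒ Susceptible
Chloramphenicol 1 μg/mL: ≥ 1 μg/mL → R
Amikacin (0.06 μg/mL) ≤ 0.5 μg/mL — S
Daptomycin 0.12 μg/mL: ≤ 8 μg/mL → S
Nitrofurantoin (16 μg/mL) = 16 μg/mL — I
Doxycycline: 1 μg/mL is ≥ 0.25 μg/mL ⇒ Resistant
Ertapenem: 0.06 μg/mL is ≤ 0.12 μg/mL → S
Resistant: 2/8

25%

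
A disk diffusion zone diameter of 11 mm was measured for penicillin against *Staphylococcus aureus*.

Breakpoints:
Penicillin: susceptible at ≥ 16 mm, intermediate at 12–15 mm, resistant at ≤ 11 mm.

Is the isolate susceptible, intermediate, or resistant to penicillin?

Resistant

Penicillin (11 mm) ≤ 11 mm ⇒ Resistant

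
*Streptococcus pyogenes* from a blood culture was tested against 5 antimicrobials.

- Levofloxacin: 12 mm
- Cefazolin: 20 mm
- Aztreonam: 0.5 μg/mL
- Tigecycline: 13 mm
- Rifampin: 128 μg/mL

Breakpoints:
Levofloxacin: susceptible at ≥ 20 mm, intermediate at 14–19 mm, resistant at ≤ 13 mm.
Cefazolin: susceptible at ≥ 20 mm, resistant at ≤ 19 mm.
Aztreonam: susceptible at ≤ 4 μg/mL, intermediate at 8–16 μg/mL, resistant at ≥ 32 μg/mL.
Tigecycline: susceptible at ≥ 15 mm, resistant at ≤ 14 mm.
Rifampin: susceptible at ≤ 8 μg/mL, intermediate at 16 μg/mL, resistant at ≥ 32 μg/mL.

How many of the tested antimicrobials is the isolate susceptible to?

2

Levofloxacin 12 mm: ≤ 13 mm — Resistant
Cefazolin 20 mm: ≥ 20 mm — Susceptible
Aztreonam: 0.5 μg/mL is ≤ 4 μg/mL → S
Tigecycline (13 mm) ≤ 14 mm ⇒ resistant
Rifampin (128 μg/mL) ≥ 32 μg/mL ⇒ resistant
Susceptible: 2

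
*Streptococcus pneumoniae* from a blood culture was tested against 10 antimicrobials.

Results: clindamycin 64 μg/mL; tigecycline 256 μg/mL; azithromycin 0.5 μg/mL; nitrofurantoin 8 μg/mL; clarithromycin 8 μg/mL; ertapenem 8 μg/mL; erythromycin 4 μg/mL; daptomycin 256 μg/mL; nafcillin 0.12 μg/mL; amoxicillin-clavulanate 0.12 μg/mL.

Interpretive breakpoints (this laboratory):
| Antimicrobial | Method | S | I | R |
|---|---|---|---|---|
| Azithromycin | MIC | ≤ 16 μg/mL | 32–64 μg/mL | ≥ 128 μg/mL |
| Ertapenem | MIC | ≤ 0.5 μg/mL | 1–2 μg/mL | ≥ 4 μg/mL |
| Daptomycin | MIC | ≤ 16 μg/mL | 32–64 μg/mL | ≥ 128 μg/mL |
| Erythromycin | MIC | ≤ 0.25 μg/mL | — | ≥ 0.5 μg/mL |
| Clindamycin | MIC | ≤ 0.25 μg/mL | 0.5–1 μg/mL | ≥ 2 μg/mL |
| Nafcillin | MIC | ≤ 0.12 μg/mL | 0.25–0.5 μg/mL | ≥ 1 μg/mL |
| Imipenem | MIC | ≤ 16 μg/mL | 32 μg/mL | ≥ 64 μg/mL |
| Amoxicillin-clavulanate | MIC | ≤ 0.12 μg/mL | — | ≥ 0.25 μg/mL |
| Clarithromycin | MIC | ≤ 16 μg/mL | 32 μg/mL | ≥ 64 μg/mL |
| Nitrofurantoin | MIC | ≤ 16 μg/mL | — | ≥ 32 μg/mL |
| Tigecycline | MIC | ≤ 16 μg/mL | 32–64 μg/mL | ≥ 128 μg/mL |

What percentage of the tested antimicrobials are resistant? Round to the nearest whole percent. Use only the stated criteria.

50%

Clindamycin: 64 μg/mL is ≥ 2 μg/mL → Resistant
Tigecycline: 256 μg/mL is ≥ 128 μg/mL ⇒ resistant
Azithromycin (0.5 μg/mL) ≤ 16 μg/mL ⇒ susceptible
Nitrofurantoin 8 μg/mL: ≤ 16 μg/mL ⇒ Susceptible
Clarithromycin (8 μg/mL) ≤ 16 μg/mL — susceptible
Ertapenem: 8 μg/mL is ≥ 4 μg/mL → R
Erythromycin (4 μg/mL) ≥ 0.5 μg/mL ⇒ R
Daptomycin (256 μg/mL) ≥ 128 μg/mL → Resistant
Nafcillin: 0.12 μg/mL is ≤ 0.12 μg/mL ⇒ S
Amoxicillin-clavulanate 0.12 μg/mL: ≤ 0.12 μg/mL ⇒ S
Resistant: 5/10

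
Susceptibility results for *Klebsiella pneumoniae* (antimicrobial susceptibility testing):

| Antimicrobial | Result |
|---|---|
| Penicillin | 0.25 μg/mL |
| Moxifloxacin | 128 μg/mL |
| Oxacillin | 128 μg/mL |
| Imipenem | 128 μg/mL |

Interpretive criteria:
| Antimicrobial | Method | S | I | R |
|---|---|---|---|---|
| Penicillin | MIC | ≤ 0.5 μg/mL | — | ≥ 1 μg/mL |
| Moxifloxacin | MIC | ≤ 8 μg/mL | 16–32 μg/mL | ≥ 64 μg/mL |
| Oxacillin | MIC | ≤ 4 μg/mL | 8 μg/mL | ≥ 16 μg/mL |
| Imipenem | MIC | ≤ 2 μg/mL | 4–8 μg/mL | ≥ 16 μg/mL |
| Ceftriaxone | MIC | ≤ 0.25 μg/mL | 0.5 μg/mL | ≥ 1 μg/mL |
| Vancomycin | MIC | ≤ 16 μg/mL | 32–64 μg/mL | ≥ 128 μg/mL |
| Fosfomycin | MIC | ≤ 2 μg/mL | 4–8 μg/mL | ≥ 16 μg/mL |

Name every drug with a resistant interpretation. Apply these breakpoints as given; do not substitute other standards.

moxifloxacin, oxacillin, imipenem

Penicillin: 0.25 μg/mL is ≤ 0.5 μg/mL → susceptible
Moxifloxacin 128 μg/mL: ≥ 64 μg/mL → Resistant
Oxacillin (128 μg/mL) ≥ 16 μg/mL → R
Imipenem: 128 μg/mL is ≥ 16 μg/mL ⇒ resistant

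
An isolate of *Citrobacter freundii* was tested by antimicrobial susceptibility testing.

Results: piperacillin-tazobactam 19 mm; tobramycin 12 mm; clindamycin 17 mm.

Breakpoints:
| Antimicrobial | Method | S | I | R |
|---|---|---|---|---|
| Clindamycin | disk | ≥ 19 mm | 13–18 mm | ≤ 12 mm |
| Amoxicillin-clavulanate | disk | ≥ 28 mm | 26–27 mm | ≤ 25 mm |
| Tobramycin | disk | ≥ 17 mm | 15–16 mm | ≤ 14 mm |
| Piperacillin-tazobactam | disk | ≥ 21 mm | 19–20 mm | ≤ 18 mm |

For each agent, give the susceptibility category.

Piperacillin-tazobactam: 19 mm is in 19–20 mm — I
Tobramycin (12 mm) ≤ 14 mm → resistant
Clindamycin (17 mm) in 13–18 mm → Intermediate

I, R, I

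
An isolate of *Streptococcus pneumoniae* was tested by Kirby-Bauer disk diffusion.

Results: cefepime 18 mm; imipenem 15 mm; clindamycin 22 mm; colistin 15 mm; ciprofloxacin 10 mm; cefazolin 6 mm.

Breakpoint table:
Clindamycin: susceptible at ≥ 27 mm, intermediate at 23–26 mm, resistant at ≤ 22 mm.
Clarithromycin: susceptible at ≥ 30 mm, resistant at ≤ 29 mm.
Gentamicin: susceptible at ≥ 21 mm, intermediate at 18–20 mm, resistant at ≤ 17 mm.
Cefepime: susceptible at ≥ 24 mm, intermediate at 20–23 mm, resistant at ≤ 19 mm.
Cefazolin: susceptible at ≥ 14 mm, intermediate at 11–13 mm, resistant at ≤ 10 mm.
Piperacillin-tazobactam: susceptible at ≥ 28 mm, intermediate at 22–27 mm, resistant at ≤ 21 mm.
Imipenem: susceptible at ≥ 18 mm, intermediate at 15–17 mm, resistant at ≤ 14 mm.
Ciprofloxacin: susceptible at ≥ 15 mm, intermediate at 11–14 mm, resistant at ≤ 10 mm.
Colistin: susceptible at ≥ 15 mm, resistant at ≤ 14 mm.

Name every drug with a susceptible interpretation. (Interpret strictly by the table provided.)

colistin

Cefepime 18 mm: ≤ 19 mm — resistant
Imipenem 15 mm: in 15–17 mm → I
Clindamycin 22 mm: ≤ 22 mm → R
Colistin 15 mm: ≥ 15 mm ⇒ Susceptible
Ciprofloxacin 10 mm: ≤ 10 mm → Resistant
Cefazolin 6 mm: ≤ 10 mm ⇒ Resistant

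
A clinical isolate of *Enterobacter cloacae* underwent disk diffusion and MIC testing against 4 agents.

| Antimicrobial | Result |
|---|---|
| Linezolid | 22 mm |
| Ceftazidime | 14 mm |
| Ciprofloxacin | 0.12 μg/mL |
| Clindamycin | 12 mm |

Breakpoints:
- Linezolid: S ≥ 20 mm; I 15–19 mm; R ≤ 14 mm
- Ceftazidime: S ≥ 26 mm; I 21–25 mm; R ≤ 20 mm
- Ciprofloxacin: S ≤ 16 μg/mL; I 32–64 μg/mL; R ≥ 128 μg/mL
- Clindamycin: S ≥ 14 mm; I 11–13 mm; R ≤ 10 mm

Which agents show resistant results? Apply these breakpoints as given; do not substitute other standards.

Linezolid: 22 mm is ≥ 20 mm ⇒ Susceptible
Ceftazidime: 14 mm is ≤ 20 mm → resistant
Ciprofloxacin (0.12 μg/mL) ≤ 16 μg/mL ⇒ susceptible
Clindamycin 12 mm: in 11–13 mm — I

ceftazidime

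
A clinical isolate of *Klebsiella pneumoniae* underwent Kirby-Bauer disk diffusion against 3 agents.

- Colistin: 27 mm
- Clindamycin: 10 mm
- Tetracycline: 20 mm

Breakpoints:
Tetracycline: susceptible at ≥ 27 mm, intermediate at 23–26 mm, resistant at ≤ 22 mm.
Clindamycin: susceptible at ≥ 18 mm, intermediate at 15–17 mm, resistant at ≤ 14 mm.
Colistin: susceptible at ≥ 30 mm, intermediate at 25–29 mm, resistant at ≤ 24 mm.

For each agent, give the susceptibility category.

I, R, R

Colistin (27 mm) in 25–29 mm ⇒ I
Clindamycin (10 mm) ≤ 14 mm ⇒ Resistant
Tetracycline: 20 mm is ≤ 22 mm — Resistant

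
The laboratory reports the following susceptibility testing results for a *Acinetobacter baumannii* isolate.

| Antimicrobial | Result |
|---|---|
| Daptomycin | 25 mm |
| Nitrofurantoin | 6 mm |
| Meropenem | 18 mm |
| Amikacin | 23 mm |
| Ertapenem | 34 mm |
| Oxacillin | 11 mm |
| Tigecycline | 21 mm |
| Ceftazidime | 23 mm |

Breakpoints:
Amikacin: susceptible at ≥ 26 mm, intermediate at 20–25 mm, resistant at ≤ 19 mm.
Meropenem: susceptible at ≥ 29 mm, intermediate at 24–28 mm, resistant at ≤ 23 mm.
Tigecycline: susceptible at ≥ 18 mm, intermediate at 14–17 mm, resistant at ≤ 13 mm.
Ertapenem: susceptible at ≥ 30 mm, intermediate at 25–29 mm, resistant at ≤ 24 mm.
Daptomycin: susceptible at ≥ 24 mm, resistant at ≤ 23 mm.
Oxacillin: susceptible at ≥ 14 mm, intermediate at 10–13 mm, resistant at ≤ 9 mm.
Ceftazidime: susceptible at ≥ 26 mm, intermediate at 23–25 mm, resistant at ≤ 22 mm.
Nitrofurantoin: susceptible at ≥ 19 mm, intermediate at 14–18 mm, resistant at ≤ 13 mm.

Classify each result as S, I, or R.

S, R, R, I, S, I, S, I

Daptomycin 25 mm: ≥ 24 mm — S
Nitrofurantoin (6 mm) ≤ 13 mm — resistant
Meropenem (18 mm) ≤ 23 mm ⇒ resistant
Amikacin (23 mm) in 20–25 mm — intermediate
Ertapenem: 34 mm is ≥ 30 mm ⇒ S
Oxacillin (11 mm) in 10–13 mm — Intermediate
Tigecycline: 21 mm is ≥ 18 mm ⇒ S
Ceftazidime (23 mm) in 23–25 mm → Intermediate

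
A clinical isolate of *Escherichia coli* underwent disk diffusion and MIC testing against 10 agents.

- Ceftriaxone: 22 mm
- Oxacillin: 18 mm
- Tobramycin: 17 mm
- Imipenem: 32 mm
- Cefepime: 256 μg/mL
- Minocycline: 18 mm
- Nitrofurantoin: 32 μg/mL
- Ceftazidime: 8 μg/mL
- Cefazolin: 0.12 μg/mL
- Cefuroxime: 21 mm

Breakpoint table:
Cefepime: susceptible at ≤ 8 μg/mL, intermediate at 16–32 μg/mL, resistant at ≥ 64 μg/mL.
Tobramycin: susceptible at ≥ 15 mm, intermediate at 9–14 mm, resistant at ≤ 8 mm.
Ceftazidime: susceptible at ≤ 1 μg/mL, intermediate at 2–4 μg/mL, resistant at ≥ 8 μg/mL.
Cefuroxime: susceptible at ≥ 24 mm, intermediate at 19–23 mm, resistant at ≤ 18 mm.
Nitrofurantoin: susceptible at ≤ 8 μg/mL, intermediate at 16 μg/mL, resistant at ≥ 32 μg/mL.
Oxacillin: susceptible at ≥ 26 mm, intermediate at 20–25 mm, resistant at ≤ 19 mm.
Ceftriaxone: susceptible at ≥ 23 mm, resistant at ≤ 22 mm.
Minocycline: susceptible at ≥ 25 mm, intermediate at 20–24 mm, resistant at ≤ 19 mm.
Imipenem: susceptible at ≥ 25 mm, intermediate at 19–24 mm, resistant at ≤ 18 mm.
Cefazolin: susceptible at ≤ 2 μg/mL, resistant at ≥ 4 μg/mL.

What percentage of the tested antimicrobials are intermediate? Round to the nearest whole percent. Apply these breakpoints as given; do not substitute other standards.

Ceftriaxone 22 mm: ≤ 22 mm — resistant
Oxacillin: 18 mm is ≤ 19 mm ⇒ Resistant
Tobramycin 17 mm: ≥ 15 mm — susceptible
Imipenem 32 mm: ≥ 25 mm → S
Cefepime (256 μg/mL) ≥ 64 μg/mL → resistant
Minocycline (18 mm) ≤ 19 mm — R
Nitrofurantoin 32 μg/mL: ≥ 32 μg/mL — Resistant
Ceftazidime 8 μg/mL: ≥ 8 μg/mL → R
Cefazolin: 0.12 μg/mL is ≤ 2 μg/mL → Susceptible
Cefuroxime 21 mm: in 19–23 mm — Intermediate
Intermediate: 1/10

10%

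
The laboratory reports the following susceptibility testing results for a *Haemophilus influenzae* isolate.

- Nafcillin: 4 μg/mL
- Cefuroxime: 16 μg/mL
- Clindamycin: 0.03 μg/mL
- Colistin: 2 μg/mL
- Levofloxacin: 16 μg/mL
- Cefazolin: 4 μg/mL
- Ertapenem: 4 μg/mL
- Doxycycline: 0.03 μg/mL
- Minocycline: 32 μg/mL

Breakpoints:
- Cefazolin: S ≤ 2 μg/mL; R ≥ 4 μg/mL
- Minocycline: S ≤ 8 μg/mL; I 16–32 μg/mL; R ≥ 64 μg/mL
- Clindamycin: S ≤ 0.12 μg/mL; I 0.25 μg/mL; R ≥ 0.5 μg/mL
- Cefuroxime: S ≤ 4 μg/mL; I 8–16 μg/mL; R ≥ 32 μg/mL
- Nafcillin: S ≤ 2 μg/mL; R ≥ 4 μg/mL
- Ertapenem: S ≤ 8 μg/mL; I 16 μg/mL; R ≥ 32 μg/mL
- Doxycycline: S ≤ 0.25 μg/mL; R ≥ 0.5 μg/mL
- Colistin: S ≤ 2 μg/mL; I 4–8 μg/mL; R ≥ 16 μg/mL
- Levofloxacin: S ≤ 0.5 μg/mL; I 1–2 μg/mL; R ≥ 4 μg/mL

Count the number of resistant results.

Nafcillin (4 μg/mL) ≥ 4 μg/mL ⇒ R
Cefuroxime (16 μg/mL) in 8–16 μg/mL → I
Clindamycin: 0.03 μg/mL is ≤ 0.12 μg/mL → S
Colistin 2 μg/mL: ≤ 2 μg/mL — susceptible
Levofloxacin 16 μg/mL: ≥ 4 μg/mL — resistant
Cefazolin: 4 μg/mL is ≥ 4 μg/mL → Resistant
Ertapenem: 4 μg/mL is ≤ 8 μg/mL ⇒ susceptible
Doxycycline (0.03 μg/mL) ≤ 0.25 μg/mL ⇒ Susceptible
Minocycline: 32 μg/mL is in 16–32 μg/mL ⇒ I
Resistant: 3

3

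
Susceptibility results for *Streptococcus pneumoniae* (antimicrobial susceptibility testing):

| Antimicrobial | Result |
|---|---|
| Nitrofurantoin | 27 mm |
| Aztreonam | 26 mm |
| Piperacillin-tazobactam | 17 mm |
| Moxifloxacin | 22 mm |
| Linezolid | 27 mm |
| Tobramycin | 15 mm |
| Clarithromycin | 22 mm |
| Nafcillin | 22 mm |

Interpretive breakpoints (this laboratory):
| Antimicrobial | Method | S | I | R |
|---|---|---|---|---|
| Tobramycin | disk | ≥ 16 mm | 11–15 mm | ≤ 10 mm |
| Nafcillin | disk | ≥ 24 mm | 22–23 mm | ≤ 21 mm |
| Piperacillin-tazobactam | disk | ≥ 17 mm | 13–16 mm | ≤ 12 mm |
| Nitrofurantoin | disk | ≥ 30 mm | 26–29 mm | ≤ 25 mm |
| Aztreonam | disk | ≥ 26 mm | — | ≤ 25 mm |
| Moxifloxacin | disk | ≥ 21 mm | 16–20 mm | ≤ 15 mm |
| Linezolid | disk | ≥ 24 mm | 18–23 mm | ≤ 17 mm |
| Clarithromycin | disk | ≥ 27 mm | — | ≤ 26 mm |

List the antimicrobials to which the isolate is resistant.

clarithromycin

Nitrofurantoin: 27 mm is in 26–29 mm — Intermediate
Aztreonam 26 mm: ≥ 26 mm ⇒ S
Piperacillin-tazobactam: 17 mm is ≥ 17 mm → susceptible
Moxifloxacin 22 mm: ≥ 21 mm → susceptible
Linezolid (27 mm) ≥ 24 mm → Susceptible
Tobramycin 15 mm: in 11–15 mm ⇒ I
Clarithromycin 22 mm: ≤ 26 mm ⇒ Resistant
Nafcillin: 22 mm is in 22–23 mm → Intermediate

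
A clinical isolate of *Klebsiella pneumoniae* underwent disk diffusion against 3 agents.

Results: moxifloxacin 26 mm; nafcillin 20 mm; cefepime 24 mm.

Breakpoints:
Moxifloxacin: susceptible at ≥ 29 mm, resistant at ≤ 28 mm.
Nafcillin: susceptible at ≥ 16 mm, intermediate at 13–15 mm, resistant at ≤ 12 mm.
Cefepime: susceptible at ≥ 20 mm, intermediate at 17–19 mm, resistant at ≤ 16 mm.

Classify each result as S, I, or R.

R, S, S

Moxifloxacin 26 mm: ≤ 28 mm ⇒ R
Nafcillin: 20 mm is ≥ 16 mm — susceptible
Cefepime (24 mm) ≥ 20 mm ⇒ susceptible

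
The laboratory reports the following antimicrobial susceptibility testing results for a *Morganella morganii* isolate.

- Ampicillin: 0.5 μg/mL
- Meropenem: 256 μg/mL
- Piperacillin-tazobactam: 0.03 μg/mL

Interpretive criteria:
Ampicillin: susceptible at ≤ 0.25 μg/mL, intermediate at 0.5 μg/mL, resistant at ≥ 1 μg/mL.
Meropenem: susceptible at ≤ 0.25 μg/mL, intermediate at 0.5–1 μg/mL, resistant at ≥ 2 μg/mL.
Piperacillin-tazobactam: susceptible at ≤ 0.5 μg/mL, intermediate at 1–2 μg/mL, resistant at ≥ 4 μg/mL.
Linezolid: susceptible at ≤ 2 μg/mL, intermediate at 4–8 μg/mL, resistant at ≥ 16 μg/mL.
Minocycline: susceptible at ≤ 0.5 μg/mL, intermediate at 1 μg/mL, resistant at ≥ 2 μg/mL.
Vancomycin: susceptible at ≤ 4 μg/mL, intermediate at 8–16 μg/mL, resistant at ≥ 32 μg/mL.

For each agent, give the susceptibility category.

I, R, S

Ampicillin (0.5 μg/mL) = 0.5 μg/mL → intermediate
Meropenem (256 μg/mL) ≥ 2 μg/mL ⇒ resistant
Piperacillin-tazobactam (0.03 μg/mL) ≤ 0.5 μg/mL — Susceptible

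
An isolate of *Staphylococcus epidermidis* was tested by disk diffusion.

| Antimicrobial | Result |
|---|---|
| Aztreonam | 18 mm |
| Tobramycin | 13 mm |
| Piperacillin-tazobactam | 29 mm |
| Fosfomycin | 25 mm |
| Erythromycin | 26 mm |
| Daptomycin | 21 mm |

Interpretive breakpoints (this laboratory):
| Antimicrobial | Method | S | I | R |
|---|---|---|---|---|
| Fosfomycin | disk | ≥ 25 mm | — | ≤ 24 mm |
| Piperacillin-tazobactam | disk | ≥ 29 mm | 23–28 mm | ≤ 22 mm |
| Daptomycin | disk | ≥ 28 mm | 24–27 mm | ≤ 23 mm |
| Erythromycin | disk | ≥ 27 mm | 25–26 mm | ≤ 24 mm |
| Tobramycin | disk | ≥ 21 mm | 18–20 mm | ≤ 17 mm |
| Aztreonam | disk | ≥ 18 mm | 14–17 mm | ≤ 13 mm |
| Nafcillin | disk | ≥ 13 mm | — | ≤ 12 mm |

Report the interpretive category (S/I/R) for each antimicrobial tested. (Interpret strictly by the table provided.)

Aztreonam 18 mm: ≥ 18 mm ⇒ S
Tobramycin 13 mm: ≤ 17 mm → Resistant
Piperacillin-tazobactam: 29 mm is ≥ 29 mm → Susceptible
Fosfomycin: 25 mm is ≥ 25 mm → S
Erythromycin 26 mm: in 25–26 mm ⇒ I
Daptomycin 21 mm: ≤ 23 mm — Resistant

S, R, S, S, I, R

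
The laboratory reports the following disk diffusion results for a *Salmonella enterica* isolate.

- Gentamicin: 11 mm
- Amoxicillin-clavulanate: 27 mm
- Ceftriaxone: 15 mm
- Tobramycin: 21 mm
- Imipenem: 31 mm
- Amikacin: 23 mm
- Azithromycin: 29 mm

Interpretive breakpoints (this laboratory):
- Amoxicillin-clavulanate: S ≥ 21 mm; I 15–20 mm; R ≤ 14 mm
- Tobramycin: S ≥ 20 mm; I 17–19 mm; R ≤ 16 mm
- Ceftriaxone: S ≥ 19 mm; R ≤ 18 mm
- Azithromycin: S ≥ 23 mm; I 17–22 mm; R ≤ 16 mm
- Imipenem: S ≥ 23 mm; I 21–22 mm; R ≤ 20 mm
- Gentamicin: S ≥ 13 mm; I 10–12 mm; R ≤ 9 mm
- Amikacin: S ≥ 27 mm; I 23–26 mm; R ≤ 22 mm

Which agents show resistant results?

ceftriaxone

Gentamicin: 11 mm is in 10–12 mm → Intermediate
Amoxicillin-clavulanate (27 mm) ≥ 21 mm — susceptible
Ceftriaxone: 15 mm is ≤ 18 mm → Resistant
Tobramycin 21 mm: ≥ 20 mm ⇒ susceptible
Imipenem (31 mm) ≥ 23 mm — S
Amikacin: 23 mm is in 23–26 mm — Intermediate
Azithromycin (29 mm) ≥ 23 mm → Susceptible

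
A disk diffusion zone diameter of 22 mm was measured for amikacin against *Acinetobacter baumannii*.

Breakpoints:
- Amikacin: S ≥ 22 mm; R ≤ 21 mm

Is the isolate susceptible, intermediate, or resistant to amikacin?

Amikacin 22 mm: ≥ 22 mm — susceptible

Susceptible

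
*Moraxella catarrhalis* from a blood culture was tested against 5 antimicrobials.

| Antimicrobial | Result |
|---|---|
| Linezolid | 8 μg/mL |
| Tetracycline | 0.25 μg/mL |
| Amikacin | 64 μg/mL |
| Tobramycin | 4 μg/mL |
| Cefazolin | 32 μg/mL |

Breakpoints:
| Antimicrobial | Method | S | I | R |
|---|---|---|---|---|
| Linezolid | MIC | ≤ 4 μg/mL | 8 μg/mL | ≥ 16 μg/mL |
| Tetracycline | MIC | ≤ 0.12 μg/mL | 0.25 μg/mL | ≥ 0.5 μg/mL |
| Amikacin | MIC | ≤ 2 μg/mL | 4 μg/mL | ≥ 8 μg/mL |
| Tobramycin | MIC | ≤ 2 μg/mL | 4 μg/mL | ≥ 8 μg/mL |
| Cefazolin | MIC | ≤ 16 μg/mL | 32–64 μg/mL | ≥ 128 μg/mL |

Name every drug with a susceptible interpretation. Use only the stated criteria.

Linezolid 8 μg/mL: = 8 μg/mL → intermediate
Tetracycline (0.25 μg/mL) = 0.25 μg/mL → Intermediate
Amikacin 64 μg/mL: ≥ 8 μg/mL — resistant
Tobramycin: 4 μg/mL is = 4 μg/mL → Intermediate
Cefazolin: 32 μg/mL is in 32–64 μg/mL ⇒ I

none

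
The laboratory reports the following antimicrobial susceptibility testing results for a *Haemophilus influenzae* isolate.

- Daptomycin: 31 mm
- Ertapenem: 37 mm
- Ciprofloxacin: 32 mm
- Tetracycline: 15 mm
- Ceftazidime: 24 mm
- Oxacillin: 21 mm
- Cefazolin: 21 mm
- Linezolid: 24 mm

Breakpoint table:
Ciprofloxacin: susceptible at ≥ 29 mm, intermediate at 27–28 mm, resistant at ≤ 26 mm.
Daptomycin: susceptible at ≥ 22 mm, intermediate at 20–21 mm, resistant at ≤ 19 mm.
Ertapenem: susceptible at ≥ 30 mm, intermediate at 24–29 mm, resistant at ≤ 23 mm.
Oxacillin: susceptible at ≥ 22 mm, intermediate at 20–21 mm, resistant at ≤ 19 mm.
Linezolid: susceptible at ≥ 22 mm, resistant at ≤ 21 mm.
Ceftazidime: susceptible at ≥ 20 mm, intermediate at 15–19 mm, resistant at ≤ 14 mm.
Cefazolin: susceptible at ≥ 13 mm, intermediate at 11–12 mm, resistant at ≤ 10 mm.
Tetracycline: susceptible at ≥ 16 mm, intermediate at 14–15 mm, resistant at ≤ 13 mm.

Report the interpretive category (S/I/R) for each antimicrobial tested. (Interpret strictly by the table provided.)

Daptomycin: 31 mm is ≥ 22 mm → Susceptible
Ertapenem (37 mm) ≥ 30 mm — susceptible
Ciprofloxacin (32 mm) ≥ 29 mm — Susceptible
Tetracycline 15 mm: in 14–15 mm — Intermediate
Ceftazidime: 24 mm is ≥ 20 mm → Susceptible
Oxacillin 21 mm: in 20–21 mm ⇒ intermediate
Cefazolin: 21 mm is ≥ 13 mm → susceptible
Linezolid: 24 mm is ≥ 22 mm — Susceptible

S, S, S, I, S, I, S, S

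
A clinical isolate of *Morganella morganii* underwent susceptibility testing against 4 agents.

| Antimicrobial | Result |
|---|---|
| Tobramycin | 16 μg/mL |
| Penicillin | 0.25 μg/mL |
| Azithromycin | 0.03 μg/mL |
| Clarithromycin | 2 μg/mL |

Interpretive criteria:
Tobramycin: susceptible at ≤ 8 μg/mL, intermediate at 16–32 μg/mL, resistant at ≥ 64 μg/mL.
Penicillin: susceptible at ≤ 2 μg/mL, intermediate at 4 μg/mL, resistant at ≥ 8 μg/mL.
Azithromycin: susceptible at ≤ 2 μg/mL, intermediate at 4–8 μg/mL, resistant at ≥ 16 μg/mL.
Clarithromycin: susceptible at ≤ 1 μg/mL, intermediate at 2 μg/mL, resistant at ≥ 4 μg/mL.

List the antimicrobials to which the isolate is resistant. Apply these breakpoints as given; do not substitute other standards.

none

Tobramycin: 16 μg/mL is in 16–32 μg/mL — Intermediate
Penicillin (0.25 μg/mL) ≤ 2 μg/mL — S
Azithromycin (0.03 μg/mL) ≤ 2 μg/mL → S
Clarithromycin (2 μg/mL) = 2 μg/mL → intermediate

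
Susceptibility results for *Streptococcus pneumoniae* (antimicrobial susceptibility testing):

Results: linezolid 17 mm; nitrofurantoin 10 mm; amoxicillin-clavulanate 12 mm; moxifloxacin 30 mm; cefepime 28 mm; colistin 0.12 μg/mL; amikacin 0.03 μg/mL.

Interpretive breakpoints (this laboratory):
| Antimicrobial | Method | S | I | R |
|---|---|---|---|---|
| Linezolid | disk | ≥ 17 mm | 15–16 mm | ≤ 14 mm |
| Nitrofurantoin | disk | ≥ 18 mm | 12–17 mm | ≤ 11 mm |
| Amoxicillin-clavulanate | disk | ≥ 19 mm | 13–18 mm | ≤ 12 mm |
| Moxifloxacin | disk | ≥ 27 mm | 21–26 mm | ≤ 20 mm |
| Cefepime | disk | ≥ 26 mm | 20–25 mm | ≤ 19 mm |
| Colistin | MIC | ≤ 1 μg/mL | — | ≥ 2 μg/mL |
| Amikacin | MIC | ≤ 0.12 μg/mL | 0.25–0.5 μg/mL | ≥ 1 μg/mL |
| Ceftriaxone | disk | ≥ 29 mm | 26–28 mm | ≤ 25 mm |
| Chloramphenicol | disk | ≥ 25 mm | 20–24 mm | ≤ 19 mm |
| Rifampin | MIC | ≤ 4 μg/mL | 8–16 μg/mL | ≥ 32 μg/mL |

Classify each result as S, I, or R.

S, R, R, S, S, S, S

Linezolid (17 mm) ≥ 17 mm → susceptible
Nitrofurantoin (10 mm) ≤ 11 mm → resistant
Amoxicillin-clavulanate: 12 mm is ≤ 12 mm → Resistant
Moxifloxacin: 30 mm is ≥ 27 mm — S
Cefepime 28 mm: ≥ 26 mm ⇒ S
Colistin 0.12 μg/mL: ≤ 1 μg/mL ⇒ Susceptible
Amikacin 0.03 μg/mL: ≤ 0.12 μg/mL → susceptible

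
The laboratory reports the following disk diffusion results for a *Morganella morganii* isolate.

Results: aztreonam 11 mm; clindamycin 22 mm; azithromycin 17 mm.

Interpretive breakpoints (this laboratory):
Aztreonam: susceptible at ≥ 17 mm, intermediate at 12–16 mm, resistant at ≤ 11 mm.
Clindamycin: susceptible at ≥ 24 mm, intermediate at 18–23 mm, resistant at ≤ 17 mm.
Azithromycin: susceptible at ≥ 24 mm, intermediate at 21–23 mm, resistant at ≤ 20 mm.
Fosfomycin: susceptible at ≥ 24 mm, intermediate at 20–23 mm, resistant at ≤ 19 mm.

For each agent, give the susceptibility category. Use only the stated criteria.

R, I, R

Aztreonam 11 mm: ≤ 11 mm ⇒ R
Clindamycin (22 mm) in 18–23 mm ⇒ Intermediate
Azithromycin (17 mm) ≤ 20 mm → resistant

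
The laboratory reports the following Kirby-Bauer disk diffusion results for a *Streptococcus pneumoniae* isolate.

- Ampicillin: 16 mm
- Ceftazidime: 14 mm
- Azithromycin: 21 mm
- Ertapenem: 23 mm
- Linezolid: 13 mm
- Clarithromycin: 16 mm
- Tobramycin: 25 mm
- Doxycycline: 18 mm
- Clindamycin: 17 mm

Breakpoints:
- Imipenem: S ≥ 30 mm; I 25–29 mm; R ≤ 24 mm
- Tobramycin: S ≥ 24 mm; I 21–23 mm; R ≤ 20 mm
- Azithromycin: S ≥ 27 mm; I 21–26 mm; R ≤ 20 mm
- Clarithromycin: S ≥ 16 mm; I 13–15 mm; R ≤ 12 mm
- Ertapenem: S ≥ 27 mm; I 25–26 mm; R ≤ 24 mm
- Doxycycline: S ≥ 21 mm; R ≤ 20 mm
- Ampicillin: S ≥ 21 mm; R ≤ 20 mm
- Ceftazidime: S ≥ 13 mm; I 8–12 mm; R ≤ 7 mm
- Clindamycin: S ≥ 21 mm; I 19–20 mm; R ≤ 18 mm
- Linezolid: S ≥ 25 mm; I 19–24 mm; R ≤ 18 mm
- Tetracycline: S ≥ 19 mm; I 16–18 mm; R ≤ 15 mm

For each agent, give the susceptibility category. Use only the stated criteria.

R, S, I, R, R, S, S, R, R

Ampicillin 16 mm: ≤ 20 mm — Resistant
Ceftazidime (14 mm) ≥ 13 mm ⇒ S
Azithromycin (21 mm) in 21–26 mm ⇒ Intermediate
Ertapenem: 23 mm is ≤ 24 mm → R
Linezolid 13 mm: ≤ 18 mm — R
Clarithromycin (16 mm) ≥ 16 mm — susceptible
Tobramycin (25 mm) ≥ 24 mm — Susceptible
Doxycycline 18 mm: ≤ 20 mm → resistant
Clindamycin 17 mm: ≤ 18 mm → R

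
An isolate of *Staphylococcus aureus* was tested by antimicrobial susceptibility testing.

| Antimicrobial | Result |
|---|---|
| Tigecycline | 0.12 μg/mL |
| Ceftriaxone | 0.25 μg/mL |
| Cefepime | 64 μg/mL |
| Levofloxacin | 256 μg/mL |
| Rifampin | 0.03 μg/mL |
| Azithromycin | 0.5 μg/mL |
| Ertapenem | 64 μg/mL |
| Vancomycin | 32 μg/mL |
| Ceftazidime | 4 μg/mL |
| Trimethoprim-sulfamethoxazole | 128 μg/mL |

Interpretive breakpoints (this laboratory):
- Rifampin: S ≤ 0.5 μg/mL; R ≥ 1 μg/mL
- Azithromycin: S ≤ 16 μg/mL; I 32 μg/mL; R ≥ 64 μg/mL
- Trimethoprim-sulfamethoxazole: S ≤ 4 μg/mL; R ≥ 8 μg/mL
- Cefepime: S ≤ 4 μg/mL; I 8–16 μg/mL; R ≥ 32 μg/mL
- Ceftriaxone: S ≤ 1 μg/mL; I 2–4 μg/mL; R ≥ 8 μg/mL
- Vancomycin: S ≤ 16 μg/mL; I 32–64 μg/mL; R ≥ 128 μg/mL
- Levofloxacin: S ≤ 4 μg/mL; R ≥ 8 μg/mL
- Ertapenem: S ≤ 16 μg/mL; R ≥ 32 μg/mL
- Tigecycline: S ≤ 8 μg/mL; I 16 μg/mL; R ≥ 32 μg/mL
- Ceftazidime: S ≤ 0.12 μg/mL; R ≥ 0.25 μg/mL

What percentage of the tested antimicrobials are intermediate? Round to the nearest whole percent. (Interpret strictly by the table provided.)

10%

Tigecycline (0.12 μg/mL) ≤ 8 μg/mL — susceptible
Ceftriaxone (0.25 μg/mL) ≤ 1 μg/mL ⇒ susceptible
Cefepime (64 μg/mL) ≥ 32 μg/mL → Resistant
Levofloxacin 256 μg/mL: ≥ 8 μg/mL ⇒ resistant
Rifampin: 0.03 μg/mL is ≤ 0.5 μg/mL → S
Azithromycin 0.5 μg/mL: ≤ 16 μg/mL — susceptible
Ertapenem (64 μg/mL) ≥ 32 μg/mL → resistant
Vancomycin: 32 μg/mL is in 32–64 μg/mL ⇒ Intermediate
Ceftazidime 4 μg/mL: ≥ 0.25 μg/mL ⇒ resistant
Trimethoprim-sulfamethoxazole (128 μg/mL) ≥ 8 μg/mL → R
Intermediate: 1/10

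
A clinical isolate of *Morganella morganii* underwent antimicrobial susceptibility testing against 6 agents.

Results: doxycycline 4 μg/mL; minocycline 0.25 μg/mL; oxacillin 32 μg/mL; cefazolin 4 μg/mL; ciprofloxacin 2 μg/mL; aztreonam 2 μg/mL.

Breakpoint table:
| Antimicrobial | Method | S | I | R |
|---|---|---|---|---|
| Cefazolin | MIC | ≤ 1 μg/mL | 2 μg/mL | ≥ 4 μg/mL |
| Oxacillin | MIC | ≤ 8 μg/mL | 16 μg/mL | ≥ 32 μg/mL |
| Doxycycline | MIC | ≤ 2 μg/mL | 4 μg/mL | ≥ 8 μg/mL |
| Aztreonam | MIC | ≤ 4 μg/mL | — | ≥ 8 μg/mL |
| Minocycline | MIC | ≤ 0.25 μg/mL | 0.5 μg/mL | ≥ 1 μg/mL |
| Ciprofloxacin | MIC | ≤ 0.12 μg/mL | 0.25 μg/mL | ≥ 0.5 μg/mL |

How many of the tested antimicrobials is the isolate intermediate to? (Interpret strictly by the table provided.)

1

Doxycycline 4 μg/mL: = 4 μg/mL → Intermediate
Minocycline: 0.25 μg/mL is ≤ 0.25 μg/mL → S
Oxacillin: 32 μg/mL is ≥ 32 μg/mL — resistant
Cefazolin: 4 μg/mL is ≥ 4 μg/mL ⇒ R
Ciprofloxacin (2 μg/mL) ≥ 0.5 μg/mL — R
Aztreonam (2 μg/mL) ≤ 4 μg/mL → S
Intermediate: 1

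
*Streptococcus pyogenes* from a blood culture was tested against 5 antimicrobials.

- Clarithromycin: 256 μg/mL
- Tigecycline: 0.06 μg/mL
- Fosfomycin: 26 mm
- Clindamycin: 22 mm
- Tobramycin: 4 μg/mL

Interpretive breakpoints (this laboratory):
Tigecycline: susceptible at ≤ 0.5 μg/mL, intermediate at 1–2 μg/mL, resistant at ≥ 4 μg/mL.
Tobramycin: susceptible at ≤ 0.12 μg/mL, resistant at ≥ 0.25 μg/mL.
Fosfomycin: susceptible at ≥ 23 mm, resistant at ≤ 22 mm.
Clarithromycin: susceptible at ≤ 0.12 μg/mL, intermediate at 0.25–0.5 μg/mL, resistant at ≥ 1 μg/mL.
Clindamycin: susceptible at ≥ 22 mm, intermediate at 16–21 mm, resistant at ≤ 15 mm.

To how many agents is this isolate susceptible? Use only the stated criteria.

3

Clarithromycin 256 μg/mL: ≥ 1 μg/mL ⇒ resistant
Tigecycline 0.06 μg/mL: ≤ 0.5 μg/mL ⇒ susceptible
Fosfomycin: 26 mm is ≥ 23 mm ⇒ susceptible
Clindamycin (22 mm) ≥ 22 mm ⇒ Susceptible
Tobramycin: 4 μg/mL is ≥ 0.25 μg/mL → resistant
Susceptible: 3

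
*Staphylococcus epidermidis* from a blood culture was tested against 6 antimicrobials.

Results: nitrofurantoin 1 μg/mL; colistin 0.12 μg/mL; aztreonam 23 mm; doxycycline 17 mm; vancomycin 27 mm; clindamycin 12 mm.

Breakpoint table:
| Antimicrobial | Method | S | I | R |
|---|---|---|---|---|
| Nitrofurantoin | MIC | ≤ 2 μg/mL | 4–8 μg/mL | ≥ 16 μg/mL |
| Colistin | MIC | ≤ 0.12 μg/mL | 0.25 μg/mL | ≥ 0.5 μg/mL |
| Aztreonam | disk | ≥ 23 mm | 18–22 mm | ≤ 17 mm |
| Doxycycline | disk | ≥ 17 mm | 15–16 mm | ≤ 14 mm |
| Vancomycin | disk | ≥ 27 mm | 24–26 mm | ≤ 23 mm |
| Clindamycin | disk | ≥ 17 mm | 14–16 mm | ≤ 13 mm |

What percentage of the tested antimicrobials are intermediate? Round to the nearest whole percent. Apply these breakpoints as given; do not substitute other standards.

0%

Nitrofurantoin 1 μg/mL: ≤ 2 μg/mL ⇒ S
Colistin (0.12 μg/mL) ≤ 0.12 μg/mL — S
Aztreonam 23 mm: ≥ 23 mm → S
Doxycycline 17 mm: ≥ 17 mm → susceptible
Vancomycin 27 mm: ≥ 27 mm — susceptible
Clindamycin 12 mm: ≤ 13 mm — R
Intermediate: 0/6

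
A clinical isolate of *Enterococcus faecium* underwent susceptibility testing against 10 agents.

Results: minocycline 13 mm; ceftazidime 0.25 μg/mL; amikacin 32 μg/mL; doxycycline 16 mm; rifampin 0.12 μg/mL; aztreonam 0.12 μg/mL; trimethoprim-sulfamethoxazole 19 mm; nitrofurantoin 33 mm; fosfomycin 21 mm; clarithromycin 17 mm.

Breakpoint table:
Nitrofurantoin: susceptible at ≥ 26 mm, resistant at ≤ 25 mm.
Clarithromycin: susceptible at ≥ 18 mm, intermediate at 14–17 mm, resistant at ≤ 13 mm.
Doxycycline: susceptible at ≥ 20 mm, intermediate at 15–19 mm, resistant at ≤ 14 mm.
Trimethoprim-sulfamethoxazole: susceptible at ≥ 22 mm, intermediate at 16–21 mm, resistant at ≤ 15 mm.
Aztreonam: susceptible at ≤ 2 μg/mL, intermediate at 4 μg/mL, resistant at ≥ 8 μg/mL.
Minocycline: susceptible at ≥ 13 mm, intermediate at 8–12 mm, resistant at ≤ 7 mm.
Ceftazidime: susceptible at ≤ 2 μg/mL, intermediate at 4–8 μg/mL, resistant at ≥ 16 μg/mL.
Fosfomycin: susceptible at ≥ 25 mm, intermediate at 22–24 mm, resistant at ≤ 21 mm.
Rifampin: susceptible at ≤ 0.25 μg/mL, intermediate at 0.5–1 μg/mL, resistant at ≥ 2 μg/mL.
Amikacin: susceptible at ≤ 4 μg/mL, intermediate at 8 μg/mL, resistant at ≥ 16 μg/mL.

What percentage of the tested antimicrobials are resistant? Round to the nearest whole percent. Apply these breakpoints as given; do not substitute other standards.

Minocycline (13 mm) ≥ 13 mm → S
Ceftazidime: 0.25 μg/mL is ≤ 2 μg/mL — S
Amikacin (32 μg/mL) ≥ 16 μg/mL → R
Doxycycline: 16 mm is in 15–19 mm → I
Rifampin: 0.12 μg/mL is ≤ 0.25 μg/mL — susceptible
Aztreonam: 0.12 μg/mL is ≤ 2 μg/mL → susceptible
Trimethoprim-sulfamethoxazole (19 mm) in 16–21 mm ⇒ intermediate
Nitrofurantoin: 33 mm is ≥ 26 mm — susceptible
Fosfomycin (21 mm) ≤ 21 mm → resistant
Clarithromycin (17 mm) in 14–17 mm — intermediate
Resistant: 2/10

20%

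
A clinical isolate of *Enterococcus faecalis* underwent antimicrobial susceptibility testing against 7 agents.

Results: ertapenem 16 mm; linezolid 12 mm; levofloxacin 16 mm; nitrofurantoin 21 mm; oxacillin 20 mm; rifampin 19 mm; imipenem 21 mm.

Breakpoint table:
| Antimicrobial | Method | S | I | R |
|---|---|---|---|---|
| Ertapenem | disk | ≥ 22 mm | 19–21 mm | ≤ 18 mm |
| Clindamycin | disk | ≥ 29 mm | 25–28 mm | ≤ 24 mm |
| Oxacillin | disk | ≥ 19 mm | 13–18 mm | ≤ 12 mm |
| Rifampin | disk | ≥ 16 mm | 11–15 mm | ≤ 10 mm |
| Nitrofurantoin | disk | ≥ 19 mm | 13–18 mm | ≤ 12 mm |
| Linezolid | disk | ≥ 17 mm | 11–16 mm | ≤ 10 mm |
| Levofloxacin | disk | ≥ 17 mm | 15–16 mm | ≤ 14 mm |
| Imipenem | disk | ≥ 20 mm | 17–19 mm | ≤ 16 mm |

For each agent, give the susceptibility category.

Ertapenem: 16 mm is ≤ 18 mm → Resistant
Linezolid 12 mm: in 11–16 mm → I
Levofloxacin 16 mm: in 15–16 mm ⇒ I
Nitrofurantoin 21 mm: ≥ 19 mm → Susceptible
Oxacillin (20 mm) ≥ 19 mm → Susceptible
Rifampin 19 mm: ≥ 16 mm → susceptible
Imipenem (21 mm) ≥ 20 mm ⇒ susceptible

R, I, I, S, S, S, S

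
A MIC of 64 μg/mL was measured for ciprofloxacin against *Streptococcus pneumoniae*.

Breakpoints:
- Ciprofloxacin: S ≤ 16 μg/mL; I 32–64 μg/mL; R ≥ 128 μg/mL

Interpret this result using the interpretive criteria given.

Ciprofloxacin: 64 μg/mL is in 32–64 μg/mL → I

I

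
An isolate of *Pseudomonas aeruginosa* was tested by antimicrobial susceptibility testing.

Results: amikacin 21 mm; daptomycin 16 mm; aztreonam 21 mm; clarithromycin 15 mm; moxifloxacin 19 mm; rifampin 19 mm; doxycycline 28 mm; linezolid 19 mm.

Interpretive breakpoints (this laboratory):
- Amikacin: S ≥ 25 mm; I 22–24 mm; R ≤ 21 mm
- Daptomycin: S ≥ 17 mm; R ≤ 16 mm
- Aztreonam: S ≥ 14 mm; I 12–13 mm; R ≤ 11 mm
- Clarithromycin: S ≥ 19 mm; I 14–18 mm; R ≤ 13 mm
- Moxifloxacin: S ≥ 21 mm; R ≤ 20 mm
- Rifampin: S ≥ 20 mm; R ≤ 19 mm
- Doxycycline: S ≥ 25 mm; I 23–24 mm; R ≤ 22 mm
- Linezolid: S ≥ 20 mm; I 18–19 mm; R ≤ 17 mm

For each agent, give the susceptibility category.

R, R, S, I, R, R, S, I

Amikacin: 21 mm is ≤ 21 mm ⇒ Resistant
Daptomycin (16 mm) ≤ 16 mm — Resistant
Aztreonam 21 mm: ≥ 14 mm → susceptible
Clarithromycin (15 mm) in 14–18 mm ⇒ I
Moxifloxacin: 19 mm is ≤ 20 mm — resistant
Rifampin (19 mm) ≤ 19 mm ⇒ R
Doxycycline 28 mm: ≥ 25 mm ⇒ susceptible
Linezolid 19 mm: in 18–19 mm — I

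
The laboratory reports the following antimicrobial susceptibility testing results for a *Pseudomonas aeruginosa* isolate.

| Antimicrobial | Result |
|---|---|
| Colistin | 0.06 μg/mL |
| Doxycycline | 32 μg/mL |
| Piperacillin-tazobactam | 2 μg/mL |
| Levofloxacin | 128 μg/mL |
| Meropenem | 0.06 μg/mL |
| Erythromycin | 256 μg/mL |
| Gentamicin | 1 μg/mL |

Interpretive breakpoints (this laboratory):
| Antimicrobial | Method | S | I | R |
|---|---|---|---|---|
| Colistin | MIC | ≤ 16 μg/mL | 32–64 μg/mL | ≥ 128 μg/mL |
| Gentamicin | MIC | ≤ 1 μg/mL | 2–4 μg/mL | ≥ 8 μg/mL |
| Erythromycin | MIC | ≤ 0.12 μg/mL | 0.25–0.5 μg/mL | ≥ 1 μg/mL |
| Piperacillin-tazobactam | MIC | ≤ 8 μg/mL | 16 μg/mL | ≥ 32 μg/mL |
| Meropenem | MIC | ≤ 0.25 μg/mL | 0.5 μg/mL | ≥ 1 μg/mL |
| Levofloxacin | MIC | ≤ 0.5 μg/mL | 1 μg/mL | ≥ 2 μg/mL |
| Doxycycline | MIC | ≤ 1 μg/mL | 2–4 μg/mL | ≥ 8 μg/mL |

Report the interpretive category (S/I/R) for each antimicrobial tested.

S, R, S, R, S, R, S

Colistin: 0.06 μg/mL is ≤ 16 μg/mL → Susceptible
Doxycycline: 32 μg/mL is ≥ 8 μg/mL → resistant
Piperacillin-tazobactam 2 μg/mL: ≤ 8 μg/mL ⇒ S
Levofloxacin (128 μg/mL) ≥ 2 μg/mL ⇒ resistant
Meropenem (0.06 μg/mL) ≤ 0.25 μg/mL ⇒ Susceptible
Erythromycin: 256 μg/mL is ≥ 1 μg/mL — Resistant
Gentamicin 1 μg/mL: ≤ 1 μg/mL ⇒ Susceptible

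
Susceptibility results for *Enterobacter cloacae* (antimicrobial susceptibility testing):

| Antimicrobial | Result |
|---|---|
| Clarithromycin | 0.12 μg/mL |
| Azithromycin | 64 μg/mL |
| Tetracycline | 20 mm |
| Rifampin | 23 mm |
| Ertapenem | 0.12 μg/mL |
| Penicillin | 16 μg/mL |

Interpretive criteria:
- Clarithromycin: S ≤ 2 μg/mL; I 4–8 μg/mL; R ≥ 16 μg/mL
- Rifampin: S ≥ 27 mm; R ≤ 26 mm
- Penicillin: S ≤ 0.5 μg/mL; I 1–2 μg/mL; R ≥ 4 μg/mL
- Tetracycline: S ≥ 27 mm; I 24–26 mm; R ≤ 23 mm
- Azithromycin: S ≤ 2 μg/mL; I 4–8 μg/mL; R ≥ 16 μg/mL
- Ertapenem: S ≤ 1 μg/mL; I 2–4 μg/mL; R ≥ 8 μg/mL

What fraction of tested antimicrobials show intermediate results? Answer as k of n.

0 of 6

Clarithromycin (0.12 μg/mL) ≤ 2 μg/mL ⇒ susceptible
Azithromycin: 64 μg/mL is ≥ 16 μg/mL — R
Tetracycline: 20 mm is ≤ 23 mm ⇒ Resistant
Rifampin: 23 mm is ≤ 26 mm ⇒ resistant
Ertapenem: 0.12 μg/mL is ≤ 1 μg/mL ⇒ Susceptible
Penicillin (16 μg/mL) ≥ 4 μg/mL → resistant
Intermediate: 0/6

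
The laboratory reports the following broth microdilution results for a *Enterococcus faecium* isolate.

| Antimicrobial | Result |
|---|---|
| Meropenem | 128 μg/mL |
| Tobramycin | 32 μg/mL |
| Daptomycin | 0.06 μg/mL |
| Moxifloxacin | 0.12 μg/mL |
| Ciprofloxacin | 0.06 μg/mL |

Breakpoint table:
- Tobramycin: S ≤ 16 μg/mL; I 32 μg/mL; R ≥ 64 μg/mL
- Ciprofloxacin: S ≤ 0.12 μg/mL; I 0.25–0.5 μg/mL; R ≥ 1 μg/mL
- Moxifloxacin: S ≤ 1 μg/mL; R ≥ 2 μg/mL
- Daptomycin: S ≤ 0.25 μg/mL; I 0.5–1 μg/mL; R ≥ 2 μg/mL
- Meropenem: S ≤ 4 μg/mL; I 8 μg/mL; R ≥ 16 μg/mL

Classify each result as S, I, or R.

R, I, S, S, S

Meropenem (128 μg/mL) ≥ 16 μg/mL — resistant
Tobramycin 32 μg/mL: = 32 μg/mL — I
Daptomycin (0.06 μg/mL) ≤ 0.25 μg/mL → Susceptible
Moxifloxacin 0.12 μg/mL: ≤ 1 μg/mL — susceptible
Ciprofloxacin (0.06 μg/mL) ≤ 0.12 μg/mL → S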